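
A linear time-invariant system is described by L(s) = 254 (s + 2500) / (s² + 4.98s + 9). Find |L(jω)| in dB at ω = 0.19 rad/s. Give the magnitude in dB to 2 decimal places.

96.96 dB

|j0.19 + 2500| = √(0.19² + 2500²) = 2500
|(j0.19)² + 4.98(j0.19) + 9| = |8.9639 + j0.9462| = 9.014
|L(j0.19)| = 254 × 2500 / 9.014 = 70448
20 log₁₀(70448) = 96.957 dB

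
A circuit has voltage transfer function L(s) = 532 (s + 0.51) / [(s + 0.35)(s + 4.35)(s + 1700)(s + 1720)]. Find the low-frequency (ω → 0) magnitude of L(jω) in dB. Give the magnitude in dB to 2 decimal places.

L(0) = 532 × 0.51 / (0.35 × 4.35 × 1700 × 1720) = 6.0946e-05
20 log₁₀(6.0946e-05) = -84.301 dB

-84.30 dB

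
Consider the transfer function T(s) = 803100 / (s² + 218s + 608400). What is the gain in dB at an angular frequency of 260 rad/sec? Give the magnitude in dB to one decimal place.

3.4 dB

|(j260)² + 218(j260) + 608400| = |5.408e+05 + j56680| = 5.438e+05
|T(j260)| = 803100 / 5.438e+05 = 1.4769
20 log₁₀(1.4769) = 3.39 dB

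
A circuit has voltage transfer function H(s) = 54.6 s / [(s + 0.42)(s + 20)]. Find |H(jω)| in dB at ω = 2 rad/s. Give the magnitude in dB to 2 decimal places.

8.49 dB

|j2| = 2
|j2 + 0.42| = √(2² + 0.42²) = 2.044
|j2 + 20| = √(2² + 20²) = 20.1
|H(j2)| = 54.6 × 2 / (2.044 × 20.1) = 2.6585
20 log₁₀(2.6585) = 8.493 dB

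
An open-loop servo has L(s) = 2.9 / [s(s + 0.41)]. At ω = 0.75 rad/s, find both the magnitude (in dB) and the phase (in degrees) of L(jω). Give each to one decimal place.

|L| = 13.1 dB, ∠L = -151.3°

|j0.75 + 0.41| = √(0.75² + 0.41²) = 0.8548
|j0.75| = 0.75
|L(j0.75)| = 2.9 / (0.8548 × 0.75) = 4.5237
20 log₁₀(4.5237) = 13.11 dB
∠(j0.75 + 0.41) = arctan(0.75/0.41) = 61.34°
∠(j0.75) = 90.00°
∠L(j0.75) = − (61.34° + 90.00°) = -151.34°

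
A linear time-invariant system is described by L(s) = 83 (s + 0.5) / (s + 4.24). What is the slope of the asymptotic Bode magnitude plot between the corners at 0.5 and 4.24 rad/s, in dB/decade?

20 dB/decade

In this band the factors already past their corner are: zero at 0.5; net slope = 20 dB/decade.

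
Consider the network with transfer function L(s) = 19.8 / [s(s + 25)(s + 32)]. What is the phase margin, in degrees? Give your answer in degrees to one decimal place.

Gain crossover: |L(jω)| = 1 at ω ≈ 0.0247 rad/sec.
∠L(j0.0247) = −90° − arctan(0.0247/25) − arctan(0.0247/32) ≈ -90.10°
PM = 180° + (-90.10°) = 89.90°

89.9 deg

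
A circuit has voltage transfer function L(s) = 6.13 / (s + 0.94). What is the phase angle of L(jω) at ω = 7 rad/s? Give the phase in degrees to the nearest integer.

∠(j7 + 0.94) = arctan(7/0.94) = 82.35°
∠L(j7) = −82.35° = -82.35°

-82°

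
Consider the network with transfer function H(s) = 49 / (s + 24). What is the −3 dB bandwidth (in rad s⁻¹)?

24 rad s⁻¹

For a single-pole low-pass, the −3 dB point is at the pole: ω = 24 rad s⁻¹.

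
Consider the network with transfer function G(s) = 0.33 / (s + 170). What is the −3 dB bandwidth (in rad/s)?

For a single-pole low-pass, the −3 dB point is at the pole: ω = 170 rad/s.

170 rad/s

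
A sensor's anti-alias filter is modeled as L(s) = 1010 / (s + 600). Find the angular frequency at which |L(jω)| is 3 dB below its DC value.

For a single-pole low-pass, the −3 dB point is at the pole: ω = 600 rad s⁻¹.

600 rad s⁻¹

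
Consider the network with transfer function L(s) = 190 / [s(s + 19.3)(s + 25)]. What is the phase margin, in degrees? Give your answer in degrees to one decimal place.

Gain crossover: |L(jω)| = 1 at ω ≈ 0.394 rad s⁻¹.
∠L(j0.394) = −90° − arctan(0.394/19.3) − arctan(0.394/25) ≈ -92.07°
PM = 180° + (-92.07°) = 87.93°

87.9 deg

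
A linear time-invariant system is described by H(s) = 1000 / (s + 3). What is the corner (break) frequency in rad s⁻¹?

The single real pole at s = −3 gives a corner at ω = 3 rad s⁻¹.

3 rad s⁻¹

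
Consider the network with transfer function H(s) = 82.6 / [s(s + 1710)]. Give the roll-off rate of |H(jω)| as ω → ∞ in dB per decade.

-40 dB/decade

With 0 zeros and 2 poles, the high-frequency asymptotic slope is 20 × (0 − 2) = -40 dB/decade.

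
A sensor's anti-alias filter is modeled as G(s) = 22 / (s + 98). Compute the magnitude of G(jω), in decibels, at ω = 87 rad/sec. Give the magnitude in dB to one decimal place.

|j87 + 98| = √(87² + 98²) = 131
|G(j87)| = 22 / 131 = 0.16788
20 log₁₀(0.16788) = -15.50 dB

-15.5 dB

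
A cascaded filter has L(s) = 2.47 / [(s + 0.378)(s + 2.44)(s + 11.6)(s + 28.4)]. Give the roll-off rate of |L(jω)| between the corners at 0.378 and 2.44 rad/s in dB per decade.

In this band the factors already past their corner are: pole at 0.378; net slope = -20 dB/decade.

-20 dB/decade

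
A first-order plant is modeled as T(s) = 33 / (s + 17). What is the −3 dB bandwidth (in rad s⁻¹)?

For a single-pole low-pass, the −3 dB point is at the pole: ω = 17 rad s⁻¹.

17 rad s⁻¹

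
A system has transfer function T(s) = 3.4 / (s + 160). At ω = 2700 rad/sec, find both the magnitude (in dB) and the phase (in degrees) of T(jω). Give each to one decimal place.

|T| = -58.0 dB, ∠T = -86.6°

|j2700 + 160| = √(2700² + 160²) = 2705
|T(j2700)| = 3.4 / 2705 = 0.0012571
20 log₁₀(0.0012571) = -58.01 dB
∠(j2700 + 160) = arctan(2700/160) = 86.61°
∠T(j2700) = −86.61° = -86.61°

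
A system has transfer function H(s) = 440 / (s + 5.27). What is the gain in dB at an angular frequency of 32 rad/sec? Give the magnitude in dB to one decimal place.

|j32 + 5.27| = √(32² + 5.27²) = 32.43
|H(j32)| = 440 / 32.43 = 13.567
20 log₁₀(13.567) = 22.65 dB

22.6 dB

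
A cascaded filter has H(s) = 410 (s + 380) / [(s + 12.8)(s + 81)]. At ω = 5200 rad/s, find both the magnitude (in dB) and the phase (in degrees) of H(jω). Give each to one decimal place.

|j5200 + 380| = √(5200² + 380²) = 5214
|j5200 + 12.8| = √(5200² + 12.8²) = 5200
|j5200 + 81| = √(5200² + 81²) = 5201
|H(j5200)| = 410 × 5214 / (5200 × 5201) = 0.079047
20 log₁₀(0.079047) = -22.04 dB
∠(j5200 + 380) = arctan(5200/380) = 85.82°
∠(j5200 + 12.8) = arctan(5200/12.8) = 89.86°
∠(j5200 + 81) = arctan(5200/81) = 89.11°
∠H(j5200) = 85.82° − (89.86° + 89.11°) = -93.15°

|H| = -22.0 dB, ∠H = -93.1°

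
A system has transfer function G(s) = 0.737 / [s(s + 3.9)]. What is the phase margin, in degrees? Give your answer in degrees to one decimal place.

87.2°

Gain crossover: |G(jω)| = 1 at ω ≈ 0.189 rad s⁻¹.
∠G(j0.189) = −90° − arctan(0.189/3.9) ≈ -92.77°
PM = 180° + (-92.77°) = 87.23°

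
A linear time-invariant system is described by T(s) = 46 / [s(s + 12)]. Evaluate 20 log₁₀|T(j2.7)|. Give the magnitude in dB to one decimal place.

|j2.7 + 12| = √(2.7² + 12²) = 12.3
|j2.7| = 2.7
|T(j2.7)| = 46 / (12.3 × 2.7) = 1.3851
20 log₁₀(1.3851) = 2.83 dB

2.8 dB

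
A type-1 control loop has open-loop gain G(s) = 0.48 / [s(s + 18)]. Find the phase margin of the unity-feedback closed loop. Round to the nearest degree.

90°

Gain crossover: |G(jω)| = 1 at ω ≈ 0.0267 rad/sec.
∠G(j0.0267) = −90° − arctan(0.0267/18) ≈ -90.08°
PM = 180° + (-90.08°) = 89.92°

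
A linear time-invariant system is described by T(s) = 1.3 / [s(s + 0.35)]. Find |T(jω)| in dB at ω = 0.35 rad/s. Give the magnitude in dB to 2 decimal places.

|j0.35 + 0.35| = √(0.35² + 0.35²) = 0.495
|j0.35| = 0.35
|T(j0.35)| = 1.3 / (0.495 × 0.35) = 7.504
20 log₁₀(7.504) = 17.506 dB

17.51 dB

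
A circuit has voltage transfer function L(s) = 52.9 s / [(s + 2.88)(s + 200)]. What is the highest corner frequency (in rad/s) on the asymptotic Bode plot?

200 rad/s

Break frequencies occur at each pole and zero magnitude: 2.88 rad/s, 200 rad/s.
The highest is 200 rad/s.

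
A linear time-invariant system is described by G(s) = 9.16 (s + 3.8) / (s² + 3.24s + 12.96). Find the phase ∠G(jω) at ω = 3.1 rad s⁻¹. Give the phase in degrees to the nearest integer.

∠(j3.1 + 3.8) = arctan(3.1/3.8) = 39.21°
∠[(j3.1)² + 3.24(j3.1) + 12.96] = ∠[3.35 + j10.044] = 71.55°
∠G(j3.1) = 39.21° − 71.55° = -32.35°

-32°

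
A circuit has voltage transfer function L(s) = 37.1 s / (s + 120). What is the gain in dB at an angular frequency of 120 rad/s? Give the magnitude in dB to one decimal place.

|j120| = 120
|j120 + 120| = √(120² + 120²) = 169.7
|L(j120)| = 37.1 × 120 / 169.7 = 26.234
20 log₁₀(26.234) = 28.38 dB

28.4 dB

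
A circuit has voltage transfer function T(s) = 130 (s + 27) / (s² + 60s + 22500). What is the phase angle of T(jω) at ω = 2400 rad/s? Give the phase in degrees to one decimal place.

-89.2°

∠(j2400 + 27) = arctan(2400/27) = 89.36°
∠[(j2400)² + 60(j2400) + 22500] = ∠[-5.7375e+06 + j1.44e+05] = 178.56°
∠T(j2400) = 89.36° − 178.56° = -89.21°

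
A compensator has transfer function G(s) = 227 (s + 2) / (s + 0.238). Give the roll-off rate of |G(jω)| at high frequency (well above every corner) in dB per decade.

With 1 zero and 1 pole, the high-frequency asymptotic slope is 20 × (1 − 1) = 0 dB/decade.

0 dB/decade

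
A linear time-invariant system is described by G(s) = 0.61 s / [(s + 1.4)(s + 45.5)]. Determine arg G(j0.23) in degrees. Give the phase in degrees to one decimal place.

80.4°

∠(j0.23) = 90.00°
∠(j0.23 + 1.4) = arctan(0.23/1.4) = 9.33°
∠(j0.23 + 45.5) = arctan(0.23/45.5) = 0.29°
∠G(j0.23) = 90.00° − (9.33° + 0.29°) = 80.38°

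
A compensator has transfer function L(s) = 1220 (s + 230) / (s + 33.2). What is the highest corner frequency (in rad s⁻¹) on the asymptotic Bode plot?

Break frequencies occur at each pole and zero magnitude: 33.2 rad s⁻¹, 230 rad s⁻¹.
The highest is 230 rad s⁻¹.

230 rad s⁻¹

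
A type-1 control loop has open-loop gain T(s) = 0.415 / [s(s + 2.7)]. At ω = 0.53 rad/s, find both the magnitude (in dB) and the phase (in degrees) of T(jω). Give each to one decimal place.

|T| = -10.9 dB, ∠T = -101.1°

|j0.53 + 2.7| = √(0.53² + 2.7²) = 2.752
|j0.53| = 0.53
|T(j0.53)| = 0.415 / (2.752 × 0.53) = 0.28458
20 log₁₀(0.28458) = -10.92 dB
∠(j0.53 + 2.7) = arctan(0.53/2.7) = 11.11°
∠(j0.53) = 90.00°
∠T(j0.53) = − (11.11° + 90.00°) = -101.11°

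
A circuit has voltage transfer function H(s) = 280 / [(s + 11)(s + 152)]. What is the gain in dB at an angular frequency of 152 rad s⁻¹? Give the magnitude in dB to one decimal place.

-41.4 dB

|j152 + 11| = √(152² + 11²) = 152.4
|j152 + 152| = √(152² + 152²) = 215
|H(j152)| = 280 / (152.4 × 215) = 0.0085472
20 log₁₀(0.0085472) = -41.36 dB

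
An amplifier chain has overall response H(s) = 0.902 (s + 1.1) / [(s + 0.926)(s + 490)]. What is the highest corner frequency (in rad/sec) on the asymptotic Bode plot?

490 rad/sec

Break frequencies occur at each pole and zero magnitude: 0.926 rad/sec, 1.1 rad/sec, 490 rad/sec.
The highest is 490 rad/sec.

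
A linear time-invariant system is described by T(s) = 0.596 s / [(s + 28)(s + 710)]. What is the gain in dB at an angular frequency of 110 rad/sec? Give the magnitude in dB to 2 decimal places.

-61.90 dB

|j110| = 110
|j110 + 28| = √(110² + 28²) = 113.5
|j110 + 710| = √(110² + 710²) = 718.5
|T(j110)| = 0.596 × 110 / (113.5 × 718.5) = 0.0008039
20 log₁₀(0.0008039) = -61.896 dB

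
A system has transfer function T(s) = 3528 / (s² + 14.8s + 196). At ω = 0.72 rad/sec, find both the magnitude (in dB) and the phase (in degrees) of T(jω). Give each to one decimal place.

|(j0.72)² + 14.8(j0.72) + 196| = |195.48 + j10.656| = 195.8
|T(j0.72)| = 3528 / 195.8 = 18.021
20 log₁₀(18.021) = 25.12 dB
∠[(j0.72)² + 14.8(j0.72) + 196] = ∠[195.48 + j10.656] = 3.12°
∠T(j0.72) = −3.12° = -3.12°

|T| = 25.1 dB, ∠T = -3.1 deg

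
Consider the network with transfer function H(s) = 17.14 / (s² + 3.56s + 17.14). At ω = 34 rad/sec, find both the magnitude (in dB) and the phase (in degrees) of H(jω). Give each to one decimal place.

|H| = -36.5 dB, ∠H = -173.9 deg

|(j34)² + 3.56(j34) + 17.14| = |-1138.9 + j121.04| = 1145
|H(j34)| = 17.14 / 1145 = 0.014966
20 log₁₀(0.014966) = -36.50 dB
∠[(j34)² + 3.56(j34) + 17.14] = ∠[-1138.9 + j121.04] = 173.93°
∠H(j34) = −173.93° = -173.93°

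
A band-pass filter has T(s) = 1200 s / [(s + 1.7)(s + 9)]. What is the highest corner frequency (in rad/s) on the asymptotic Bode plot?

9 rad/s

Break frequencies occur at each pole and zero magnitude: 1.7 rad/s, 9 rad/s.
The highest is 9 rad/s.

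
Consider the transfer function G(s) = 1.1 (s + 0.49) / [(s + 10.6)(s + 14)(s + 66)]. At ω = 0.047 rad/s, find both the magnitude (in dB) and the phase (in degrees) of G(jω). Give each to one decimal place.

|G| = -85.1 dB, ∠G = 5.0°

|j0.047 + 0.49| = √(0.047² + 0.49²) = 0.4922
|j0.047 + 10.6| = √(0.047² + 10.6²) = 10.6
|j0.047 + 14| = √(0.047² + 14²) = 14
|j0.047 + 66| = √(0.047² + 66²) = 66
|G(j0.047)| = 1.1 × 0.4922 / (10.6 × 14 × 66) = 5.5283e-05
20 log₁₀(5.5283e-05) = -85.15 dB
∠(j0.047 + 0.49) = arctan(0.047/0.49) = 5.48°
∠(j0.047 + 10.6) = arctan(0.047/10.6) = 0.25°
∠(j0.047 + 14) = arctan(0.047/14) = 0.19°
∠(j0.047 + 66) = arctan(0.047/66) = 0.04°
∠G(j0.047) = 5.48° − (0.25° + 0.19° + 0.04°) = 4.99°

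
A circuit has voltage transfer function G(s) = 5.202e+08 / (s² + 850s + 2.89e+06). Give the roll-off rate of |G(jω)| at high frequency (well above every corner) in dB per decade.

-40 dB/decade

With 0 zeros and 2 poles, the high-frequency asymptotic slope is 20 × (0 − 2) = -40 dB/decade.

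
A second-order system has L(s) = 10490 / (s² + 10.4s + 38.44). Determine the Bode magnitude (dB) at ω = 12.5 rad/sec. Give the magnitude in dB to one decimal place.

35.5 dB

|(j12.5)² + 10.4(j12.5) + 38.44| = |-117.81 + j130| = 175.4
|L(j12.5)| = 10490 / 175.4 = 59.793
20 log₁₀(59.793) = 35.53 dB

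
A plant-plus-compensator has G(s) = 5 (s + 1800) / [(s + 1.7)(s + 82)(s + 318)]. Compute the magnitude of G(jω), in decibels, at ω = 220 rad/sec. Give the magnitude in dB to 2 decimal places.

|j220 + 1800| = √(220² + 1800²) = 1813
|j220 + 1.7| = √(220² + 1.7²) = 220
|j220 + 82| = √(220² + 82²) = 234.8
|j220 + 318| = √(220² + 318²) = 386.7
|G(j220)| = 5 × 1813 / (220 × 234.8 × 386.7) = 0.00045394
20 log₁₀(0.00045394) = -66.860 dB

-66.86 dB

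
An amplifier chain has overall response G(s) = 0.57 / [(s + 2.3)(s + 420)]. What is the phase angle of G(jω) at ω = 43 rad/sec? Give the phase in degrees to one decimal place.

∠(j43 + 2.3) = arctan(43/2.3) = 86.94°
∠(j43 + 420) = arctan(43/420) = 5.85°
∠G(j43) = − (86.94° + 5.85°) = -92.78°

-92.8°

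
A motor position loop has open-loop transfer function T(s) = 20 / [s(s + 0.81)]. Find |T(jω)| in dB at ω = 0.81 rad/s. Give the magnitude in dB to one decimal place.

|j0.81 + 0.81| = √(0.81² + 0.81²) = 1.146
|j0.81| = 0.81
|T(j0.81)| = 20 / (1.146 × 0.81) = 21.555
20 log₁₀(21.555) = 26.67 dB

26.7 dB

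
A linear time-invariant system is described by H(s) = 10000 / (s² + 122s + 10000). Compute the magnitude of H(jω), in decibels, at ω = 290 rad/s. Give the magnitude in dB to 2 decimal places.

-18.29 dB

|(j290)² + 122(j290) + 10000| = |-74100 + j35380| = 8.211e+04
|H(j290)| = 10000 / 8.211e+04 = 0.12178
20 log₁₀(0.12178) = -18.288 dB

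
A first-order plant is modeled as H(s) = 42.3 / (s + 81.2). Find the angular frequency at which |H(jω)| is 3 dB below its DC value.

For a single-pole low-pass, the −3 dB point is at the pole: ω = 81.2 rad s⁻¹.

81.2 rad s⁻¹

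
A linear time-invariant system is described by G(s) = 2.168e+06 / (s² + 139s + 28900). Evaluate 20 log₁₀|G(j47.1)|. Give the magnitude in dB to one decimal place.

37.9 dB

|(j47.1)² + 139(j47.1) + 28900| = |26682 + j6546.9| = 2.747e+04
|G(j47.1)| = 2.168e+06 / 2.747e+04 = 78.914
20 log₁₀(78.914) = 37.94 dB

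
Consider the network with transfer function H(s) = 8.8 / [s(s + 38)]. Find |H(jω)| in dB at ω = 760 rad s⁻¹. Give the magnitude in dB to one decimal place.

-96.4 dB

|j760 + 38| = √(760² + 38²) = 760.9
|j760| = 760
|H(j760)| = 8.8 / (760.9 × 760) = 1.5216e-05
20 log₁₀(1.5216e-05) = -96.35 dB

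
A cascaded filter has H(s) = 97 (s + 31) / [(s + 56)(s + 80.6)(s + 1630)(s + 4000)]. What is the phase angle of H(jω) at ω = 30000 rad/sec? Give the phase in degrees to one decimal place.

-259.1°

∠(j30000 + 31) = arctan(30000/31) = 89.94°
∠(j30000 + 56) = arctan(30000/56) = 89.89°
∠(j30000 + 80.6) = arctan(30000/80.6) = 89.85°
∠(j30000 + 1630) = arctan(30000/1630) = 86.89°
∠(j30000 + 4000) = arctan(30000/4000) = 82.41°
∠H(j30000) = 89.94° − (89.89° + 89.85° + 86.89° + 82.41°) = -259.09°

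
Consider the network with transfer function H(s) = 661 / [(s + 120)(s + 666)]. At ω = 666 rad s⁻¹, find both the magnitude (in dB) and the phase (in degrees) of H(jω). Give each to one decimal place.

|H| = -59.7 dB, ∠H = -124.8°

|j666 + 120| = √(666² + 120²) = 676.7
|j666 + 666| = √(666² + 666²) = 941.9
|H(j666)| = 661 / (676.7 × 941.9) = 0.0010371
20 log₁₀(0.0010371) = -59.68 dB
∠(j666 + 120) = arctan(666/120) = 79.79°
∠(j666 + 666) = arctan(666/666) = 45.00°
∠H(j666) = − (79.79° + 45.00°) = -124.79°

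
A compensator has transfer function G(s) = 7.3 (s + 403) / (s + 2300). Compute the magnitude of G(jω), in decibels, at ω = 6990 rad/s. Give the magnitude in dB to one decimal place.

|j6990 + 403| = √(6990² + 403²) = 7002
|j6990 + 2300| = √(6990² + 2300²) = 7359
|G(j6990)| = 7.3 × 7002 / 7359 = 6.9458
20 log₁₀(6.9458) = 16.83 dB

16.8 dB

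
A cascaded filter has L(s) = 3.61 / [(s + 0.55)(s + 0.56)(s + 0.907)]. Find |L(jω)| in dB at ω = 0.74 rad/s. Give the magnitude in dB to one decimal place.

11.1 dB

|j0.74 + 0.55| = √(0.74² + 0.55²) = 0.922
|j0.74 + 0.56| = √(0.74² + 0.56²) = 0.928
|j0.74 + 0.907| = √(0.74² + 0.907²) = 1.171
|L(j0.74)| = 3.61 / (0.922 × 0.928 × 1.171) = 3.6043
20 log₁₀(3.6043) = 11.14 dB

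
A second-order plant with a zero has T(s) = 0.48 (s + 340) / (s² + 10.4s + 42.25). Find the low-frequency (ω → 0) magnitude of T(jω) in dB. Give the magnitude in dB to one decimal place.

11.7 dB

T(0) = 0.48 × 340 / 42.25 = 3.8627
20 log₁₀(3.8627) = 11.74 dB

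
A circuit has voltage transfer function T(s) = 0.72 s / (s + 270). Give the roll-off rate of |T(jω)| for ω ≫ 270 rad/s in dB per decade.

With 1 zero and 1 pole, the high-frequency asymptotic slope is 20 × (1 − 1) = 0 dB/decade.

0 dB/decade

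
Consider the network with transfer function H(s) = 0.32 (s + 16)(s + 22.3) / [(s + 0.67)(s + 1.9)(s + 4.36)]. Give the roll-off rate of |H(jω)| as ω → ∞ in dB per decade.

With 2 zeros and 3 poles, the high-frequency asymptotic slope is 20 × (2 − 3) = -20 dB/decade.

-20 dB/decade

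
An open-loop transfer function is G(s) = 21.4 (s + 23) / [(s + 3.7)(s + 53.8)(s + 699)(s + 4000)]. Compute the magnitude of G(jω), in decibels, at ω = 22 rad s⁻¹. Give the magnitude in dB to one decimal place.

-134.5 dB

|j22 + 23| = √(22² + 23²) = 31.83
|j22 + 3.7| = √(22² + 3.7²) = 22.31
|j22 + 53.8| = √(22² + 53.8²) = 58.12
|j22 + 699| = √(22² + 699²) = 699.3
|j22 + 4000| = √(22² + 4000²) = 4000
|G(j22)| = 21.4 × 31.83 / (22.31 × 58.12 × 699.3 × 4000) = 1.8777e-07
20 log₁₀(1.8777e-07) = -134.53 dB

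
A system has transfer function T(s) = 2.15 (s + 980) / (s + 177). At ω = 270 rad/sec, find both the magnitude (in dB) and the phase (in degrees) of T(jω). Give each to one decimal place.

|T| = 16.6 dB, ∠T = -41.3 deg

|j270 + 980| = √(270² + 980²) = 1017
|j270 + 177| = √(270² + 177²) = 322.8
|T(j270)| = 2.15 × 1017 / 322.8 = 6.7695
20 log₁₀(6.7695) = 16.61 dB
∠(j270 + 980) = arctan(270/980) = 15.40°
∠(j270 + 177) = arctan(270/177) = 56.75°
∠T(j270) = 15.40° − 56.75° = -41.35°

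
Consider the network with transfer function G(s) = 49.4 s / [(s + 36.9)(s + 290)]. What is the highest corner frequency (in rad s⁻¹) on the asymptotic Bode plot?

290 rad s⁻¹

Break frequencies occur at each pole and zero magnitude: 36.9 rad s⁻¹, 290 rad s⁻¹.
The highest is 290 rad s⁻¹.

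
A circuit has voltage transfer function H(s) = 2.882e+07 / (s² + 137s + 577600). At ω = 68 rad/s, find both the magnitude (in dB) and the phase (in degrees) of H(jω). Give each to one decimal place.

|(j68)² + 137(j68) + 577600| = |5.7298e+05 + j9316| = 5.731e+05
|H(j68)| = 2.882e+07 / 5.731e+05 = 50.292
20 log₁₀(50.292) = 34.03 dB
∠[(j68)² + 137(j68) + 577600] = ∠[5.7298e+05 + j9316] = 0.93°
∠H(j68) = −0.93° = -0.93°

|H| = 34.0 dB, ∠H = -0.9°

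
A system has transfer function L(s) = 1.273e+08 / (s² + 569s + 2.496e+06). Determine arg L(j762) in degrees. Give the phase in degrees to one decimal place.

∠[(j762)² + 569(j762) + 2.496e+06] = ∠[1.9154e+06 + j4.3358e+05] = 12.76°
∠L(j762) = −12.76° = -12.76°

-12.8°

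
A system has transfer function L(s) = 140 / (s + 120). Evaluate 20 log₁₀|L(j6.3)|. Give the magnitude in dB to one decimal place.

1.3 dB

|j6.3 + 120| = √(6.3² + 120²) = 120.2
|L(j6.3)| = 140 / 120.2 = 1.1651
20 log₁₀(1.1651) = 1.33 dB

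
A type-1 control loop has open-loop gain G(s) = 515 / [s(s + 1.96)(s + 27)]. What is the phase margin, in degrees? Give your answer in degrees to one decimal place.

16.7°

Gain crossover: |G(jω)| = 1 at ω ≈ 4.13 rad/s.
∠G(j4.13) = −90° − arctan(4.13/1.96) − arctan(4.13/27) ≈ -163.29°
PM = 180° + (-163.29°) = 16.71°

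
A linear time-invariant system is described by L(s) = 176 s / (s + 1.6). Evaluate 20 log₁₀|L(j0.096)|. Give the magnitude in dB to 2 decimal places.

20.46 dB

|j0.096| = 0.096
|j0.096 + 1.6| = √(0.096² + 1.6²) = 1.603
|L(j0.096)| = 176 × 0.096 / 1.603 = 10.541
20 log₁₀(10.541) = 20.458 dB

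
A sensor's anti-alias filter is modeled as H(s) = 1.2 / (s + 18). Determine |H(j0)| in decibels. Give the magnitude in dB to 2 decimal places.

H(0) = 1.2 / 18 = 0.066667
20 log₁₀(0.066667) = -23.522 dB

-23.52 dB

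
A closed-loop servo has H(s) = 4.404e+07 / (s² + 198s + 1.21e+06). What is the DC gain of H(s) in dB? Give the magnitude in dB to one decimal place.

31.2 dB

H(0) = 4.404e+07 / 1.21e+06 = 36.397
20 log₁₀(36.397) = 31.22 dB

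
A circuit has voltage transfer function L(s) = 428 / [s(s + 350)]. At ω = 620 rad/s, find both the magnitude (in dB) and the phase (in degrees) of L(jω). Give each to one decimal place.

|L| = -60.3 dB, ∠L = -150.6°

|j620 + 350| = √(620² + 350²) = 712
|j620| = 620
|L(j620)| = 428 / (712 × 620) = 0.0009696
20 log₁₀(0.0009696) = -60.27 dB
∠(j620 + 350) = arctan(620/350) = 60.55°
∠(j620) = 90.00°
∠L(j620) = − (60.55° + 90.00°) = -150.55°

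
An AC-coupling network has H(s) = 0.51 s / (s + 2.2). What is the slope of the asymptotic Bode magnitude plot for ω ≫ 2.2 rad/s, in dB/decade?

With 1 zero and 1 pole, the high-frequency asymptotic slope is 20 × (1 − 1) = 0 dB/decade.

0 dB/decade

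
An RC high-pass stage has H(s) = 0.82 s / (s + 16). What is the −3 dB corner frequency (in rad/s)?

For a single-pole high-pass, the −3 dB point is at the pole: ω = 16 rad/s.

16 rad/s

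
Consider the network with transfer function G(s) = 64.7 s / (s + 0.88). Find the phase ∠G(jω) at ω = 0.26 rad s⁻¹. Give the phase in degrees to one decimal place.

73.5 deg

∠(j0.26) = 90.00°
∠(j0.26 + 0.88) = arctan(0.26/0.88) = 16.46°
∠G(j0.26) = 90.00° − 16.46° = 73.54°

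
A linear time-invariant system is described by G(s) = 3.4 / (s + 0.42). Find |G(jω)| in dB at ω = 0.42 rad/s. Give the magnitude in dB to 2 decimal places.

|j0.42 + 0.42| = √(0.42² + 0.42²) = 0.594
|G(j0.42)| = 3.4 / 0.594 = 5.7242
20 log₁₀(5.7242) = 15.154 dB

15.15 dB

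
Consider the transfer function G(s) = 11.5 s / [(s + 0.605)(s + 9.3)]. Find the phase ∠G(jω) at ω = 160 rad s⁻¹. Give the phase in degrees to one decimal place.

-86.5 deg

∠(j160) = 90.00°
∠(j160 + 0.605) = arctan(160/0.605) = 89.78°
∠(j160 + 9.3) = arctan(160/9.3) = 86.67°
∠G(j160) = 90.00° − (89.78° + 86.67°) = -86.46°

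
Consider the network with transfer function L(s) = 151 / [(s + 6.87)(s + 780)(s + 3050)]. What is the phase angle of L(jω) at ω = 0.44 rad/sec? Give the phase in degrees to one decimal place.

∠(j0.44 + 6.87) = arctan(0.44/6.87) = 3.66°
∠(j0.44 + 780) = arctan(0.44/780) = 0.03°
∠(j0.44 + 3050) = arctan(0.44/3050) = 0.01°
∠L(j0.44) = − (3.66° + 0.03° + 0.01°) = -3.71°

-3.7°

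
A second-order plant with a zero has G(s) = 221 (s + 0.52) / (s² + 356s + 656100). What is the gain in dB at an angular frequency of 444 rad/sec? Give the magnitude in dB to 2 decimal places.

|j444 + 0.52| = √(444² + 0.52²) = 444
|(j444)² + 356(j444) + 656100| = |4.5896e+05 + j1.5806e+05| = 4.854e+05
|G(j444)| = 221 × 444 / 4.854e+05 = 0.20214
20 log₁₀(0.20214) = -13.887 dB

-13.89 dB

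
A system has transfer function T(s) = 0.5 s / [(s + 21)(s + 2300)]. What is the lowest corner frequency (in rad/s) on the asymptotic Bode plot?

21 rad/s

Break frequencies occur at each pole and zero magnitude: 21 rad/s, 2300 rad/s.
The lowest is 21 rad/s.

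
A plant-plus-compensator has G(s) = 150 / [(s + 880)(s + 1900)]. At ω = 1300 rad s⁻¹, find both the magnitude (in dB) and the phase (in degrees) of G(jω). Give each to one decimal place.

|j1300 + 880| = √(1300² + 880²) = 1570
|j1300 + 1900| = √(1300² + 1900²) = 2302
|G(j1300)| = 150 / (1570 × 2302) = 4.1505e-05
20 log₁₀(4.1505e-05) = -87.64 dB
∠(j1300 + 880) = arctan(1300/880) = 55.91°
∠(j1300 + 1900) = arctan(1300/1900) = 34.38°
∠G(j1300) = − (55.91° + 34.38°) = -90.29°

|G| = -87.6 dB, ∠G = -90.3°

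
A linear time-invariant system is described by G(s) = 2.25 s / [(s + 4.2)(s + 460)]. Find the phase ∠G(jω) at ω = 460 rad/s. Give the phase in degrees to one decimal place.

-44.5°

∠(j460) = 90.00°
∠(j460 + 4.2) = arctan(460/4.2) = 89.48°
∠(j460 + 460) = arctan(460/460) = 45.00°
∠G(j460) = 90.00° − (89.48° + 45.00°) = -44.48°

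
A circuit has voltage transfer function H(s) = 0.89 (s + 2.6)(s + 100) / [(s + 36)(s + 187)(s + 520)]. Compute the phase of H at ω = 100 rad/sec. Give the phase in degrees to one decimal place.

24.3 deg

∠(j100 + 2.6) = arctan(100/2.6) = 88.51°
∠(j100 + 100) = arctan(100/100) = 45.00°
∠(j100 + 36) = arctan(100/36) = 70.20°
∠(j100 + 187) = arctan(100/187) = 28.14°
∠(j100 + 520) = arctan(100/520) = 10.89°
∠H(j100) = 88.51° + 45.00° − (70.20° + 28.14° + 10.89°) = 24.29°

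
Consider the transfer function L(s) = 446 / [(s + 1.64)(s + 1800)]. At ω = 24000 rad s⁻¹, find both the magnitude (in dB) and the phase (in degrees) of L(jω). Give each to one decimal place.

|L| = -122.2 dB, ∠L = -175.7°

|j24000 + 1.64| = √(24000² + 1.64²) = 2.4e+04
|j24000 + 1800| = √(24000² + 1800²) = 2.407e+04
|L(j24000)| = 446 / (2.4e+04 × 2.407e+04) = 7.7214e-07
20 log₁₀(7.7214e-07) = -122.25 dB
∠(j24000 + 1.64) = arctan(24000/1.64) = 90.00°
∠(j24000 + 1800) = arctan(24000/1800) = 85.71°
∠L(j24000) = − (90.00° + 85.71°) = -175.71°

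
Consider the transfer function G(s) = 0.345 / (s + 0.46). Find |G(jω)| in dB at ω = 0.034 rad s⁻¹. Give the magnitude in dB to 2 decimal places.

-2.52 dB

|j0.034 + 0.46| = √(0.034² + 0.46²) = 0.4613
|G(j0.034)| = 0.345 / 0.4613 = 0.74796
20 log₁₀(0.74796) = -2.522 dB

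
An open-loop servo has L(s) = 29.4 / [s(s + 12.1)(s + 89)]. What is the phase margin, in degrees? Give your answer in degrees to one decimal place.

89.9°

Gain crossover: |L(jω)| = 1 at ω ≈ 0.0273 rad/s.
∠L(j0.0273) = −90° − arctan(0.0273/12.1) − arctan(0.0273/89) ≈ -90.15°
PM = 180° + (-90.15°) = 89.85°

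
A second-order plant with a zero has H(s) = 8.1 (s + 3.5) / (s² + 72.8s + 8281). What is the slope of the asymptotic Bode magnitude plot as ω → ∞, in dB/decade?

With 1 zero and 2 poles, the high-frequency asymptotic slope is 20 × (1 − 2) = -20 dB/decade.

-20 dB/decade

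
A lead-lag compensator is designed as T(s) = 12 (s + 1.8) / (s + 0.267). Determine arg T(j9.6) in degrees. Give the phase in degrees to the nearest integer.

∠(j9.6 + 1.8) = arctan(9.6/1.8) = 79.38°
∠(j9.6 + 0.267) = arctan(9.6/0.267) = 88.41°
∠T(j9.6) = 79.38° − 88.41° = -9.03°

-9°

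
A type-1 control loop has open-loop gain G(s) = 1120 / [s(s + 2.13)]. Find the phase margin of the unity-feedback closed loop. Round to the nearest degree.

4°

Gain crossover: |G(jω)| = 1 at ω ≈ 33.4 rad s⁻¹.
∠G(j33.4) = −90° − arctan(33.4/2.13) ≈ -176.35°
PM = 180° + (-176.35°) = 3.65°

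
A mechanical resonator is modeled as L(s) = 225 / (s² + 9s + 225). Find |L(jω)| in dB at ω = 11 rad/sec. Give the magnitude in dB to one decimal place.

3.9 dB

|(j11)² + 9(j11) + 225| = |104 + j99| = 143.6
|L(j11)| = 225 / 143.6 = 1.567
20 log₁₀(1.567) = 3.90 dB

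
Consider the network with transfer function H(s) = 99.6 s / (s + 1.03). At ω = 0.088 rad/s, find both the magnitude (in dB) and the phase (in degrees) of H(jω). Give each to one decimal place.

|j0.088| = 0.088
|j0.088 + 1.03| = √(0.088² + 1.03²) = 1.034
|H(j0.088)| = 99.6 × 0.088 / 1.034 = 8.4786
20 log₁₀(8.4786) = 18.57 dB
∠(j0.088) = 90.00°
∠(j0.088 + 1.03) = arctan(0.088/1.03) = 4.88°
∠H(j0.088) = 90.00° − 4.88° = 85.12°

|H| = 18.6 dB, ∠H = 85.1°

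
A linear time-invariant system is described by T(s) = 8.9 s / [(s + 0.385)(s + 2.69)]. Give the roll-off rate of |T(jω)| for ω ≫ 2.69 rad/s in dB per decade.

With 1 zero and 2 poles, the high-frequency asymptotic slope is 20 × (1 − 2) = -20 dB/decade.

-20 dB/decade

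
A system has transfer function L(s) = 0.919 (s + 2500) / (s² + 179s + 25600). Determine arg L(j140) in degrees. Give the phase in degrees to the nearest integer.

∠(j140 + 2500) = arctan(140/2500) = 3.21°
∠[(j140)² + 179(j140) + 25600] = ∠[6000 + j25060] = 76.54°
∠L(j140) = 3.21° − 76.54° = -73.33°

-73 deg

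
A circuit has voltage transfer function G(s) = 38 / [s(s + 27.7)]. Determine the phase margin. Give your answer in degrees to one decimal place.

87.2°

Gain crossover: |G(jω)| = 1 at ω ≈ 1.37 rad/s.
∠G(j1.37) = −90° − arctan(1.37/27.7) ≈ -92.83°
PM = 180° + (-92.83°) = 87.17°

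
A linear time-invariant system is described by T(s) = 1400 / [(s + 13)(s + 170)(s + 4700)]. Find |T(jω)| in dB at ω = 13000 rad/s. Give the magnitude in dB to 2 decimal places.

|j13000 + 13| = √(13000² + 13²) = 1.3e+04
|j13000 + 170| = √(13000² + 170²) = 1.3e+04
|j13000 + 4700| = √(13000² + 4700²) = 1.382e+04
|T(j13000)| = 1400 / (1.3e+04 × 1.3e+04 × 1.382e+04) = 5.9922e-10
20 log₁₀(5.9922e-10) = -184.448 dB

-184.45 dB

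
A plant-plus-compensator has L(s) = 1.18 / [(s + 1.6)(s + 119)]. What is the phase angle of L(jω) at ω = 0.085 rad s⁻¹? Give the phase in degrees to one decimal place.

∠(j0.085 + 1.6) = arctan(0.085/1.6) = 3.04°
∠(j0.085 + 119) = arctan(0.085/119) = 0.04°
∠L(j0.085) = − (3.04° + 0.04°) = -3.08°

-3.1 deg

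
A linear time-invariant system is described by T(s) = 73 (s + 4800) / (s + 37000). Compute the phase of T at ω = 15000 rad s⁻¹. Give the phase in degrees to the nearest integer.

∠(j15000 + 4800) = arctan(15000/4800) = 72.26°
∠(j15000 + 37000) = arctan(15000/37000) = 22.07°
∠T(j15000) = 72.26° − 22.07° = 50.19°

50°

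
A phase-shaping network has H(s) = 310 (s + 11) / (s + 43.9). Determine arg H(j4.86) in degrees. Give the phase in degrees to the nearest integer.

18°

∠(j4.86 + 11) = arctan(4.86/11) = 23.84°
∠(j4.86 + 43.9) = arctan(4.86/43.9) = 6.32°
∠H(j4.86) = 23.84° − 6.32° = 17.52°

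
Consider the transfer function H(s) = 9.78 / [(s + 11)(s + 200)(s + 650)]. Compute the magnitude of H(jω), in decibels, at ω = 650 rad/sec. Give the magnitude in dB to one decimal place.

-152.4 dB

|j650 + 11| = √(650² + 11²) = 650.1
|j650 + 200| = √(650² + 200²) = 680.1
|j650 + 650| = √(650² + 650²) = 919.2
|H(j650)| = 9.78 / (650.1 × 680.1 × 919.2) = 2.4065e-08
20 log₁₀(2.4065e-08) = -152.37 dB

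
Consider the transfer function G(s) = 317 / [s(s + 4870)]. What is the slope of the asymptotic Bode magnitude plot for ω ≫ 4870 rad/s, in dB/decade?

-40 dB/decade

With 0 zeros and 2 poles, the high-frequency asymptotic slope is 20 × (0 − 2) = -40 dB/decade.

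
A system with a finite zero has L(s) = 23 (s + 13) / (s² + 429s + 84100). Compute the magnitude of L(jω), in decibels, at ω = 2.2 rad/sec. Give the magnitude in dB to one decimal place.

|j2.2 + 13| = √(2.2² + 13²) = 13.18
|(j2.2)² + 429(j2.2) + 84100| = |84095 + j943.8| = 8.41e+04
|L(j2.2)| = 23 × 13.18 / 8.41e+04 = 0.0036058
20 log₁₀(0.0036058) = -48.86 dB

-48.9 dB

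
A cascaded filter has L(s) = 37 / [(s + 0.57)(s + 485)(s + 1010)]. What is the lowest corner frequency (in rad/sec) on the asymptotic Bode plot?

Break frequencies occur at each pole and zero magnitude: 0.57 rad/sec, 485 rad/sec, 1010 rad/sec.
The lowest is 0.57 rad/sec.

0.57 rad/sec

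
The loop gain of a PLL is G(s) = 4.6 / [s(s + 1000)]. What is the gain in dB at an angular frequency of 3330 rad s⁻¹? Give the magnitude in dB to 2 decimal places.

|j3330 + 1000| = √(3330² + 1000²) = 3477
|j3330| = 3330
|G(j3330)| = 4.6 / (3477 × 3330) = 3.973e-07
20 log₁₀(3.973e-07) = -128.018 dB

-128.02 dB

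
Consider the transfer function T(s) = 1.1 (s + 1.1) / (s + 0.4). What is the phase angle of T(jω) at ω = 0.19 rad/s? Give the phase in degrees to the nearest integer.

∠(j0.19 + 1.1) = arctan(0.19/1.1) = 9.80°
∠(j0.19 + 0.4) = arctan(0.19/0.4) = 25.41°
∠T(j0.19) = 9.80° − 25.41° = -15.61°

-16 deg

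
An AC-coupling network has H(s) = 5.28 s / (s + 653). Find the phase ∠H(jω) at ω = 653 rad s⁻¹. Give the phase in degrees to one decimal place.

45.0 deg

∠(j653) = 90.00°
∠(j653 + 653) = arctan(653/653) = 45.00°
∠H(j653) = 90.00° − 45.00° = 45.00°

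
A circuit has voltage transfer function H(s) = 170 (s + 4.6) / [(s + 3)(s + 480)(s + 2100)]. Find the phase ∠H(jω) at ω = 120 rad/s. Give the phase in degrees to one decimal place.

-18.1°

∠(j120 + 4.6) = arctan(120/4.6) = 87.80°
∠(j120 + 3) = arctan(120/3) = 88.57°
∠(j120 + 480) = arctan(120/480) = 14.04°
∠(j120 + 2100) = arctan(120/2100) = 3.27°
∠H(j120) = 87.80° − (88.57° + 14.04° + 3.27°) = -18.07°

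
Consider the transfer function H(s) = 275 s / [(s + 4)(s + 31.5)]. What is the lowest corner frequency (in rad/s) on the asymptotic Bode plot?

4 rad/s

Break frequencies occur at each pole and zero magnitude: 4 rad/s, 31.5 rad/s.
The lowest is 4 rad/s.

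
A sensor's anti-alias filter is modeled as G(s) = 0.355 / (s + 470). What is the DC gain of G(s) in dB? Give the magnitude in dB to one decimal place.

-62.4 dB

G(0) = 0.355 / 470 = 0.00075532
20 log₁₀(0.00075532) = -62.44 dB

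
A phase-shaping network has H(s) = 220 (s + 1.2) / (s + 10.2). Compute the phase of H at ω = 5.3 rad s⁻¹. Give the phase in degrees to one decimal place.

∠(j5.3 + 1.2) = arctan(5.3/1.2) = 77.24°
∠(j5.3 + 10.2) = arctan(5.3/10.2) = 27.46°
∠H(j5.3) = 77.24° − 27.46° = 49.79°

49.8°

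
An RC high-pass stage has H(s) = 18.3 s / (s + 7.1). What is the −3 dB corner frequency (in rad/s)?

For a single-pole high-pass, the −3 dB point is at the pole: ω = 7.1 rad/s.

7.1 rad/s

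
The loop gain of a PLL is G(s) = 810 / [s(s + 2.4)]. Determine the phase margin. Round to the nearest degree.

Gain crossover: |G(jω)| = 1 at ω ≈ 28.4 rad/s.
∠G(j28.4) = −90° − arctan(28.4/2.4) ≈ -175.17°
PM = 180° + (-175.17°) = 4.83°

5°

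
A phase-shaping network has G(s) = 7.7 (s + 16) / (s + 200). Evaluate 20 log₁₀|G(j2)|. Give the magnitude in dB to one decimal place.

-4.1 dB

|j2 + 16| = √(2² + 16²) = 16.12
|j2 + 200| = √(2² + 200²) = 200
|G(j2)| = 7.7 × 16.12 / 200 = 0.62076
20 log₁₀(0.62076) = -4.14 dB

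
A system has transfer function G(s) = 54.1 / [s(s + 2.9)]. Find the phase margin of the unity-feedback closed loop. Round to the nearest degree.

22°

Gain crossover: |G(jω)| = 1 at ω ≈ 7.08 rad/s.
∠G(j7.08) = −90° − arctan(7.08/2.9) ≈ -157.71°
PM = 180° + (-157.71°) = 22.29°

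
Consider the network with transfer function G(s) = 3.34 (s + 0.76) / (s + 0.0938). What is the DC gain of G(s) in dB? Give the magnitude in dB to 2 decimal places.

G(0) = 3.34 × 0.76 / 0.0938 = 27.062
20 log₁₀(27.062) = 28.647 dB

28.65 dB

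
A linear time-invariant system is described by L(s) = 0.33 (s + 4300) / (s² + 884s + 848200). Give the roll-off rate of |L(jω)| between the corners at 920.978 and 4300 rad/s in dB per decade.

-40 dB/decade

In this band the factors already past their corner are: complex pole pair at ωₙ ≈ 921; net slope = -40 dB/decade.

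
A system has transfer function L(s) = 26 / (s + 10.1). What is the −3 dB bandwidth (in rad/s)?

For a single-pole low-pass, the −3 dB point is at the pole: ω = 10.1 rad/s.

10.1 rad/s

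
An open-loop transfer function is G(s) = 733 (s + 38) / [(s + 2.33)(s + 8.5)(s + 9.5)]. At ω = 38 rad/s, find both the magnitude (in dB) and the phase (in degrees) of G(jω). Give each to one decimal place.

|j38 + 38| = √(38² + 38²) = 53.74
|j38 + 2.33| = √(38² + 2.33²) = 38.07
|j38 + 8.5| = √(38² + 8.5²) = 38.94
|j38 + 9.5| = √(38² + 9.5²) = 39.17
|G(j38)| = 733 × 53.74 / (38.07 × 38.94 × 39.17) = 0.67838
20 log₁₀(0.67838) = -3.37 dB
∠(j38 + 38) = arctan(38/38) = 45.00°
∠(j38 + 2.33) = arctan(38/2.33) = 86.49°
∠(j38 + 8.5) = arctan(38/8.5) = 77.39°
∠(j38 + 9.5) = arctan(38/9.5) = 75.96°
∠G(j38) = 45.00° − (86.49° + 77.39° + 75.96°) = -194.85°

|G| = -3.4 dB, ∠G = -194.8 deg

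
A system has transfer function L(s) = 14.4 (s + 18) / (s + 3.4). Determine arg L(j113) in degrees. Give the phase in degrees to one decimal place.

∠(j113 + 18) = arctan(113/18) = 80.95°
∠(j113 + 3.4) = arctan(113/3.4) = 88.28°
∠L(j113) = 80.95° − 88.28° = -7.33°

-7.3°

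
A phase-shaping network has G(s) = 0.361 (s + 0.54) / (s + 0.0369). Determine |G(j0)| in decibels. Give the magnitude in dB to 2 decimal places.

14.46 dB

G(0) = 0.361 × 0.54 / 0.0369 = 5.2829
20 log₁₀(5.2829) = 14.457 dB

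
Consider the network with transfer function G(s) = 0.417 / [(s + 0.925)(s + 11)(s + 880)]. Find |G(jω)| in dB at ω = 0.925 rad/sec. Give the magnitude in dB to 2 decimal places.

-89.68 dB

|j0.925 + 0.925| = √(0.925² + 0.925²) = 1.308
|j0.925 + 11| = √(0.925² + 11²) = 11.04
|j0.925 + 880| = √(0.925² + 880²) = 880
|G(j0.925)| = 0.417 / (1.308 × 11.04 × 880) = 3.2815e-05
20 log₁₀(3.2815e-05) = -89.679 dB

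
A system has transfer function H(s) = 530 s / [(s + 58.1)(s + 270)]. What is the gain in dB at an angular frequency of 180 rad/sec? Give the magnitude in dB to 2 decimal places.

|j180| = 180
|j180 + 58.1| = √(180² + 58.1²) = 189.1
|j180 + 270| = √(180² + 270²) = 324.5
|H(j180)| = 530 × 180 / (189.1 × 324.5) = 1.5543
20 log₁₀(1.5543) = 3.831 dB

3.83 dB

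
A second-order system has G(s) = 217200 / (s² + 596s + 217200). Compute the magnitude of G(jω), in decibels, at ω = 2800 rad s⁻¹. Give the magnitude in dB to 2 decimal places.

-31.11 dB

|(j2800)² + 596(j2800) + 217200| = |-7.6228e+06 + j1.6688e+06| = 7.803e+06
|G(j2800)| = 217200 / 7.803e+06 = 0.027834
20 log₁₀(0.027834) = -31.108 dB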